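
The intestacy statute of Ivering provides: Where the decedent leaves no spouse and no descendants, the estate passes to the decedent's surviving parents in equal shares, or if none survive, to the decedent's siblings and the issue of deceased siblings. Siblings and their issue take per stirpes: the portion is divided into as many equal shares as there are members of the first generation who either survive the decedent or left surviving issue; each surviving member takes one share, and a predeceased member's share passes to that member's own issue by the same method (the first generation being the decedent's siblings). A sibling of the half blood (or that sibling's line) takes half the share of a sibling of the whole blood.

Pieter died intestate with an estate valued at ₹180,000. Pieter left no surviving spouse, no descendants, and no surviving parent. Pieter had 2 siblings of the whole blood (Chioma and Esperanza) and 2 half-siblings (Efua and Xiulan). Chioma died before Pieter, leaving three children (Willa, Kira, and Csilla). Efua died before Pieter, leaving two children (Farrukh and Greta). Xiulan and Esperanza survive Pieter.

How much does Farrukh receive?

The entire ₹180,000 passes to the siblings and their issue.
Counting each half-blood sibling's line as half a unit, there are 3 units in ₹180,000, so one unit is ₹60,000. Whole-blood lines (Chioma and Esperanza) take ₹60,000 each; half-blood lines (Efua and Xiulan) take ₹30,000 each.
Chioma's share (₹60,000) is divided into 3 shares of ₹20,000: Willa, Kira, and Csilla each take ₹20,000.
Efua's share (₹30,000) is divided into 2 shares of ₹15,000: Farrukh and Greta each take ₹15,000.

Farrukh receives ₹15,000.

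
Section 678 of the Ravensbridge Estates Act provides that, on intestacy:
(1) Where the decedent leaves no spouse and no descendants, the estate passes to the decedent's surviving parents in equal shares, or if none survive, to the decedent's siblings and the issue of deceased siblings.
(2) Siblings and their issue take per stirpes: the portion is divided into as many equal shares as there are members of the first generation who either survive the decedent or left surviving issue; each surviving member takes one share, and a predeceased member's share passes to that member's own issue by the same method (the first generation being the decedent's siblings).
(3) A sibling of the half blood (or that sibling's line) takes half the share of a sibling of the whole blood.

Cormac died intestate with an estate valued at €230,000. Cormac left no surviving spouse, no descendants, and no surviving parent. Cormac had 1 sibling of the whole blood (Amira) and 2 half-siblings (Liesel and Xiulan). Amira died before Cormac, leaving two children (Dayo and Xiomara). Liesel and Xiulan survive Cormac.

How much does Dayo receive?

Dayo receives €57,500.

The entire €230,000 passes to the siblings and their issue.
Counting each half-blood sibling's line as half a unit, there are 2 units in €230,000, so one unit is €115,000. Whole-blood lines (Amira) take €115,000 each; half-blood lines (Liesel and Xiulan) take €57,500 each.
Amira's share (€115,000) is divided into 2 shares of €57,500: Dayo and Xiomara each take €57,500.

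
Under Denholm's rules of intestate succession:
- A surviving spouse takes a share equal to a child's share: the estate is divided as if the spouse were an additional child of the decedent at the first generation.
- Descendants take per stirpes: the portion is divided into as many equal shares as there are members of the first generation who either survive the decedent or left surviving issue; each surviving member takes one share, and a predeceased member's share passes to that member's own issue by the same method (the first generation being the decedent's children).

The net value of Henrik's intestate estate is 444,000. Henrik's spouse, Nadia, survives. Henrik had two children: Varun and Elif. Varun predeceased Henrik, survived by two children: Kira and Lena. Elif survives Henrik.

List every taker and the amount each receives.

The spouse counts as an additional share at the children's level, so there are 3 primary shares of 148,000. Nadia takes one such share (148,000).
The children's combined portion (296,000) is divided into 2 shares of 148,000: Elif takes 148,000; Varun's 148,000 share passes to Varun's issue.
Varun's share (148,000) is divided into 2 shares of 74,000: Kira and Lena each take 74,000.

Nadia: 148,000; Kira: 74,000; Lena: 74,000; Elif: 148,000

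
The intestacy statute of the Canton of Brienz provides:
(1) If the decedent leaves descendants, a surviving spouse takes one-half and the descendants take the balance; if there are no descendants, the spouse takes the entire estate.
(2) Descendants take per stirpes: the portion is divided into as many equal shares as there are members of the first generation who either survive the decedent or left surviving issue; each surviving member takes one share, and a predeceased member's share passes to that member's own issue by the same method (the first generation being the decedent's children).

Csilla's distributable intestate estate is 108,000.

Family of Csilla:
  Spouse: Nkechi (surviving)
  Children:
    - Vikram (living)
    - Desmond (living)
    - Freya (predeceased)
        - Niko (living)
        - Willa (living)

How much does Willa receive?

Nkechi takes one-half of 108,000 = 54,000. The remaining 54,000 passes to the descendants.
The descendants' portion (54,000) is divided into 3 shares of 18,000: Vikram and Desmond each take 18,000; Freya's 18,000 share passes to Freya's issue.
Freya's share (18,000) is divided into 2 shares of 9,000: Niko and Willa each take 9,000.

Willa receives 9,000.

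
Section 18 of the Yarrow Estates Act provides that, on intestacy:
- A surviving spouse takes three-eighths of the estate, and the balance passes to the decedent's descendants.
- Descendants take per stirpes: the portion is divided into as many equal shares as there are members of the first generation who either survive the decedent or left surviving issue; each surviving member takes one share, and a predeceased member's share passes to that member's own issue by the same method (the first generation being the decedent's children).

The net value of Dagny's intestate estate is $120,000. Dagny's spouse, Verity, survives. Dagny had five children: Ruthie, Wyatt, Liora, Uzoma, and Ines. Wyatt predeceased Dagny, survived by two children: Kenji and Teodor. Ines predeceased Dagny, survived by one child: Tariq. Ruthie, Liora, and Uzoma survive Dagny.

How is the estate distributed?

Verity: $45,000; Ruthie: $15,000; Kenji: $7,500; Teodor: $7,500; Liora: $15,000; Uzoma: $15,000; Tariq: $15,000

Verity takes three-eighths of $120,000 = $45,000. The remaining $75,000 passes to the descendants.
The descendants' portion ($75,000) is divided into 5 shares of $15,000: Ruthie, Liora, and Uzoma each take $15,000; Wyatt's $15,000 share passes to Wyatt's issue; Ines's $15,000 share passes to Ines's issue.
Wyatt's share ($15,000) is divided into 2 shares of $7,500: Kenji and Teodor each take $7,500.
Ines's share ($15,000) passes entirely to Tariq.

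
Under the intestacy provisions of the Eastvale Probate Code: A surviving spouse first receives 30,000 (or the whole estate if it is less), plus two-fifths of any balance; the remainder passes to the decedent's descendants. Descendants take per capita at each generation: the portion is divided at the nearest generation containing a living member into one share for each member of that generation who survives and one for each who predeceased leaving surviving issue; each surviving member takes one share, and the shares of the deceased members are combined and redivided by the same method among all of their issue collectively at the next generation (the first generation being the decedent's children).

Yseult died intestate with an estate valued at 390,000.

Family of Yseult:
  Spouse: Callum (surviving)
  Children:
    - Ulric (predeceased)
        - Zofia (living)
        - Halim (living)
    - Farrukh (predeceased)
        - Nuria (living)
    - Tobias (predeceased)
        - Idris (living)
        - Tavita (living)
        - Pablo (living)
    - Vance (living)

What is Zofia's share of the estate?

Callum first takes 30,000, leaving a balance of 360,000. Callum then takes two-fifths of the balance (144,000), for a total of 174,000. The remaining 216,000 passes to the descendants.
The descendants' portion (216,000) is divided at the children's generation into 4 shares of 54,000. Vance takes 54,000. The 3 shares of the deceased (Ulric, Farrukh, and Tobias) are combined into a pool of 162,000.
That pool (162,000) is divided at the grandchildren's generation equally among Zofia, Halim, Nuria, Idris, Tavita, and Pablo: 27,000 each.

Zofia receives 27,000.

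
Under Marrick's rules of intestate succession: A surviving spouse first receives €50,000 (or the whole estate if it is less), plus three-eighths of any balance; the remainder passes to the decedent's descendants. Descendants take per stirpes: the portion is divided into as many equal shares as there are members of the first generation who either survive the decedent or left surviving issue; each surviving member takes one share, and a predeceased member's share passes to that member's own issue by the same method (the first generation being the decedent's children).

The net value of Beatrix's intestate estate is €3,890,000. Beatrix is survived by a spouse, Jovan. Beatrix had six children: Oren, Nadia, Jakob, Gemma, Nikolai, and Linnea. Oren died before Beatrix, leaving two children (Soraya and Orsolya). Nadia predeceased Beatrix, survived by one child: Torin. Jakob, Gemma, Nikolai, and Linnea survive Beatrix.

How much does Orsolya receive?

Jovan first takes €50,000, leaving a balance of €3,840,000. Jovan then takes three-eighths of the balance (€1,440,000), for a total of €1,490,000. The remaining €2,400,000 passes to the descendants.
The descendants' portion (€2,400,000) is divided into 6 shares of €400,000: Jakob, Gemma, Nikolai, and Linnea each take €400,000; Oren's €400,000 share passes to Oren's issue; Nadia's €400,000 share passes to Nadia's issue.
Oren's share (€400,000) is divided into 2 shares of €200,000: Soraya and Orsolya each take €200,000.
Nadia's share (€400,000) passes entirely to Torin.

Orsolya receives €200,000.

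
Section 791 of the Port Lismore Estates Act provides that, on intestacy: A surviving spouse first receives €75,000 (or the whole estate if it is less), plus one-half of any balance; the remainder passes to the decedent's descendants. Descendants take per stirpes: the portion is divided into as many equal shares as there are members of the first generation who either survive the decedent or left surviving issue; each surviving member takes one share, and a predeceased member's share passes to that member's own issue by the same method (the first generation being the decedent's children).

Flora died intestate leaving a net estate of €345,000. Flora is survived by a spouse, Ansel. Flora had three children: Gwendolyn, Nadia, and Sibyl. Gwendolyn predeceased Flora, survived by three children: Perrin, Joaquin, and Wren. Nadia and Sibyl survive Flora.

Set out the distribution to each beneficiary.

Ansel: €210,000; Perrin: €15,000; Joaquin: €15,000; Wren: €15,000; Nadia: €45,000; Sibyl: €45,000

Ansel first takes €75,000, leaving a balance of €270,000. Ansel then takes one-half of the balance (€135,000), for a total of €210,000. The remaining €135,000 passes to the descendants.
The descendants' portion (€135,000) is divided into 3 shares of €45,000: Nadia and Sibyl each take €45,000; Gwendolyn's €45,000 share passes to Gwendolyn's issue.
Gwendolyn's share (€45,000) is divided into 3 shares of €15,000: Perrin, Joaquin, and Wren each take €15,000.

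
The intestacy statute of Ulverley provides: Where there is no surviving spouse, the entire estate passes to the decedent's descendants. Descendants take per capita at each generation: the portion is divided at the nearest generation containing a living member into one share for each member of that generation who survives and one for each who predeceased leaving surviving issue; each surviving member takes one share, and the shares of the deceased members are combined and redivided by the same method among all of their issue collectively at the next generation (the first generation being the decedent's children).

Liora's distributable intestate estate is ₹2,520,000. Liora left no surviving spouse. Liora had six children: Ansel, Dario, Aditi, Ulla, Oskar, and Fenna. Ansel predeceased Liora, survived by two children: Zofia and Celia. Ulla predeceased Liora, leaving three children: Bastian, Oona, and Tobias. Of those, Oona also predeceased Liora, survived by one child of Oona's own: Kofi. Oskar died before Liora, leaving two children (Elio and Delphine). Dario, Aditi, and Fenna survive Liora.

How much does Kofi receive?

The entire ₹2,520,000 passes to the descendants.
That amount (₹2,520,000) is divided at the children's generation into 6 shares of ₹420,000. Dario, Aditi, and Fenna each take ₹420,000. The 3 shares of the deceased (Ansel, Ulla, and Oskar) are combined into a pool of ₹1,260,000.
That pool (₹1,260,000) is divided at the grandchildren's generation into 7 shares of ₹180,000. Zofia, Celia, Bastian, Tobias, Elio, and Delphine each take ₹180,000. The remaining share for the deceased Oona (₹180,000) is carried to the next generation.
That pool (₹180,000) passes entirely to Kofi, the sole taker at the great-grandchildren's generation.

Kofi receives ₹180,000.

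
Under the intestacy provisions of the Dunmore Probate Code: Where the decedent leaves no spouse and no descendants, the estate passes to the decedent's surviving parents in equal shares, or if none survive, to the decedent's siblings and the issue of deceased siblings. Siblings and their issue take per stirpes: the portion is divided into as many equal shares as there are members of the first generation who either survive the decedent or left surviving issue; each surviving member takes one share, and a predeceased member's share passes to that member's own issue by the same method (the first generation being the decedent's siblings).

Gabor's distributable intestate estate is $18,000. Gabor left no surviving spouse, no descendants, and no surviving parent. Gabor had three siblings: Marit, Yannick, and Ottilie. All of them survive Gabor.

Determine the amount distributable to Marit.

Marit receives $6,000.

The entire $18,000 passes to the siblings and their issue.
That amount ($18,000) is divided into 3 shares of $6,000: Marit, Yannick, and Ottilie each take $6,000.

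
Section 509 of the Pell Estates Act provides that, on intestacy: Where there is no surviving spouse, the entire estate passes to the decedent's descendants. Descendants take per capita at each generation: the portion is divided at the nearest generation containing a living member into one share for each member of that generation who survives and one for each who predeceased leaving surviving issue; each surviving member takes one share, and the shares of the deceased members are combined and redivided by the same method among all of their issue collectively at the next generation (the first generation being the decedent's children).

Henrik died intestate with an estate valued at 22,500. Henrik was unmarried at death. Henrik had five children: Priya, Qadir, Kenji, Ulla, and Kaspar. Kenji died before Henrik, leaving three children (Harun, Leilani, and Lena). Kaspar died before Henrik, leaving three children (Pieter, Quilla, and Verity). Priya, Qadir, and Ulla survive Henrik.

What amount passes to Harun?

The entire 22,500 passes to the descendants.
That amount (22,500) is divided at the children's generation into 5 shares of 4,500. Priya, Qadir, and Ulla each take 4,500. The 2 shares of the deceased (Kenji and Kaspar) are combined into a pool of 9,000.
That pool (9,000) is divided at the grandchildren's generation equally among Harun, Leilani, Lena, Pieter, Quilla, and Verity: 1,500 each.

Harun receives 1,500.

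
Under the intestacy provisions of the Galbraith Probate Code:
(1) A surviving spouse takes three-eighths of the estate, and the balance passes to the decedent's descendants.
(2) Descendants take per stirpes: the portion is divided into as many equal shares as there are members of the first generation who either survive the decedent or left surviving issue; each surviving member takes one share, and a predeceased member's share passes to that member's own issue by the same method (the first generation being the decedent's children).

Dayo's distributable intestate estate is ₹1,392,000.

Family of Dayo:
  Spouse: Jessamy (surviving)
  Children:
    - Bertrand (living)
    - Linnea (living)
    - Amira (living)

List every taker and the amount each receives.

Jessamy: ₹522,000; Bertrand: ₹290,000; Linnea: ₹290,000; Amira: ₹290,000

Jessamy takes three-eighths of ₹1,392,000 = ₹522,000. The remaining ₹870,000 passes to the descendants.
The descendants' portion (₹870,000) is divided into 3 shares of ₹290,000: Bertrand, Linnea, and Amira each take ₹290,000.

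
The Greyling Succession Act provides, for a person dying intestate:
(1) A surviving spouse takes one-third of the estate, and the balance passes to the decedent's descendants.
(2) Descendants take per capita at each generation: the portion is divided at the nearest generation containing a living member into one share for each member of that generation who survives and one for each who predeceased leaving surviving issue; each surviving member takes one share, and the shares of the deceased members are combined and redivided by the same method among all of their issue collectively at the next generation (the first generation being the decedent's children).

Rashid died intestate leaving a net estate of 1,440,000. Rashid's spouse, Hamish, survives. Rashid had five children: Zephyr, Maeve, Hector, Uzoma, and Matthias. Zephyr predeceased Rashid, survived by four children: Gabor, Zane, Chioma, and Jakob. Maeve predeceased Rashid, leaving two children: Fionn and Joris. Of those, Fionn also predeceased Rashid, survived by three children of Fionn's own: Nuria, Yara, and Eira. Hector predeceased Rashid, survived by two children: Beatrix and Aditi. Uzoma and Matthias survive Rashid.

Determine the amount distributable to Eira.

Eira receives 24,000.

Hamish takes one-third of 1,440,000 = 480,000. The remaining 960,000 passes to the descendants.
The descendants' portion (960,000) is divided at the children's generation into 5 shares of 192,000. Uzoma and Matthias each take 192,000. The 3 shares of the deceased (Zephyr, Maeve, and Hector) are combined into a pool of 576,000.
That pool (576,000) is divided at the grandchildren's generation into 8 shares of 72,000. Gabor, Zane, Chioma, Jakob, Joris, Beatrix, and Aditi each take 72,000. The remaining share for the deceased Fionn (72,000) is carried to the next generation.
That pool (72,000) is divided at the great-grandchildren's generation equally among Nuria, Yara, and Eira: 24,000 each.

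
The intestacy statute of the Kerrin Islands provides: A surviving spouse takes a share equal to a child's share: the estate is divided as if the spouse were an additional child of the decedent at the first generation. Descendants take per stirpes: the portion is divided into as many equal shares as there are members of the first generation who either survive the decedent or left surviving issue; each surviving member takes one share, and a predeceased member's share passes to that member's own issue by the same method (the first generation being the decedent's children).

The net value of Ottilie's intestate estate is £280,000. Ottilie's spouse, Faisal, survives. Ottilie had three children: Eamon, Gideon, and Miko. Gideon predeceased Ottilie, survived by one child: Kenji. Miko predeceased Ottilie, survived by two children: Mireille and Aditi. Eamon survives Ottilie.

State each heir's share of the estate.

Faisal: £70,000; Eamon: £70,000; Kenji: £70,000; Mireille: £35,000; Aditi: £35,000

The spouse counts as an additional share at the children's level, so there are 4 primary shares of £70,000. Faisal takes one such share (£70,000).
The children's combined portion (£210,000) is divided into 3 shares of £70,000: Eamon takes £70,000; Gideon's £70,000 share passes to Gideon's issue; Miko's £70,000 share passes to Miko's issue.
Gideon's share (£70,000) passes entirely to Kenji.
Miko's share (£70,000) is divided into 2 shares of £35,000: Mireille and Aditi each take £35,000.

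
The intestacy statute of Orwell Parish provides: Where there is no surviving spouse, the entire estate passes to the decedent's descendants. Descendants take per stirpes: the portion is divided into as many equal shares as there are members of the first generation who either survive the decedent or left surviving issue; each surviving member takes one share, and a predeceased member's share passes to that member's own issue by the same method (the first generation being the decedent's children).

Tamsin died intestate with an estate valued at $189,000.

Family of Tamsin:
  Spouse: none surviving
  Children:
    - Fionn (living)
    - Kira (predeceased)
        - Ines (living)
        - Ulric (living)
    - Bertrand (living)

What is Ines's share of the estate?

Ines receives $31,500.

The entire $189,000 passes to the descendants.
That amount ($189,000) is divided into 3 shares of $63,000: Fionn and Bertrand each take $63,000; Kira's $63,000 share passes to Kira's issue.
Kira's share ($63,000) is divided into 2 shares of $31,500: Ines and Ulric each take $31,500.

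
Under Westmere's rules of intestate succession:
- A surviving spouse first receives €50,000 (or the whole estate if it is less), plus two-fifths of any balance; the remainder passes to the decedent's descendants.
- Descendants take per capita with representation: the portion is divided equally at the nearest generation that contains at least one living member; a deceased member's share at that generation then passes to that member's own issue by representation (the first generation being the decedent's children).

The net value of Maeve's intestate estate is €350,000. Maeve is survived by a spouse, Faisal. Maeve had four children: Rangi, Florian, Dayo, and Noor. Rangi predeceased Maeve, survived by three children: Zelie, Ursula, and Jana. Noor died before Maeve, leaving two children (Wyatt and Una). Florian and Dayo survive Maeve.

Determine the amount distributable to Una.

Faisal first takes €50,000, leaving a balance of €300,000. Faisal then takes two-fifths of the balance (€120,000), for a total of €170,000. The remaining €180,000 passes to the descendants.
The descendants' portion (€180,000) is divided into 4 shares of €45,000: Florian and Dayo each take €45,000; Rangi's €45,000 share passes to Rangi's issue; Noor's €45,000 share passes to Noor's issue.
Rangi's share (€45,000) is divided into 3 shares of €15,000: Zelie, Ursula, and Jana each take €15,000.
Noor's share (€45,000) is divided into 2 shares of €22,500: Wyatt and Una each take €22,500.

Una receives €22,500.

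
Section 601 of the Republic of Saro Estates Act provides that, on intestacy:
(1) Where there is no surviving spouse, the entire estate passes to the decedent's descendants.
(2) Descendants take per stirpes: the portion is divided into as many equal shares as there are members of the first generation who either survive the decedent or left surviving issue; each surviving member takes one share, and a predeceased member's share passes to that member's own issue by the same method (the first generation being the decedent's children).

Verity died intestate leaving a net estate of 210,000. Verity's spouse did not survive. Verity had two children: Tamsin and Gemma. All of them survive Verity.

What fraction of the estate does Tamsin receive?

The entire 210,000 passes to the descendants.
That amount (210,000) is divided into 2 shares of 105,000: Tamsin and Gemma each take 105,000.

Tamsin receives 1/2 of the estate.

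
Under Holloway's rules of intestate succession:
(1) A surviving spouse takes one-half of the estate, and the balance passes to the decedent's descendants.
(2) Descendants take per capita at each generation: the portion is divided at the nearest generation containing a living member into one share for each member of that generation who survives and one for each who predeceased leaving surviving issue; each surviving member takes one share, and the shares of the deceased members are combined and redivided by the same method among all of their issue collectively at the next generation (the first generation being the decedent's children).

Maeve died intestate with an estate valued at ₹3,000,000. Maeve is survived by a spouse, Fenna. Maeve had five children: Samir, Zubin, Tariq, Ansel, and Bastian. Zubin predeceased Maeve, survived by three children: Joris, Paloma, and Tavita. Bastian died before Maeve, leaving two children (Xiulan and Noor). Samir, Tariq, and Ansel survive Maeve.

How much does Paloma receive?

Fenna takes one-half of ₹3,000,000 = ₹1,500,000. The remaining ₹1,500,000 passes to the descendants.
The descendants' portion (₹1,500,000) is divided at the children's generation into 5 shares of ₹300,000. Samir, Tariq, and Ansel each take ₹300,000. The 2 shares of the deceased (Zubin and Bastian) are combined into a pool of ₹600,000.
That pool (₹600,000) is divided at the grandchildren's generation equally among Joris, Paloma, Tavita, Xiulan, and Noor: ₹120,000 each.

Paloma receives ₹120,000.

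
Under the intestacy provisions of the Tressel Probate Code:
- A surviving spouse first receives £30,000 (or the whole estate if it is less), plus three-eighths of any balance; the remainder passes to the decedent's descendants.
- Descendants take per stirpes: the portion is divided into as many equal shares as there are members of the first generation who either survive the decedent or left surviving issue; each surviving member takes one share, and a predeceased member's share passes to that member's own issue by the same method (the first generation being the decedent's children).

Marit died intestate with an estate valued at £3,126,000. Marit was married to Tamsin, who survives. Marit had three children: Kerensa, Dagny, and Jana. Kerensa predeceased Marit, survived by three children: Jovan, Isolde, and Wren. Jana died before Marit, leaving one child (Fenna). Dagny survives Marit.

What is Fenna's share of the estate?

Tamsin first takes £30,000, leaving a balance of £3,096,000. Tamsin then takes three-eighths of the balance (£1,161,000), for a total of £1,191,000. The remaining £1,935,000 passes to the descendants.
The descendants' portion (£1,935,000) is divided into 3 shares of £645,000: Dagny takes £645,000; Kerensa's £645,000 share passes to Kerensa's issue; Jana's £645,000 share passes to Jana's issue.
Kerensa's share (£645,000) is divided into 3 shares of £215,000: Jovan, Isolde, and Wren each take £215,000.
Jana's share (£645,000) passes entirely to Fenna.

Fenna receives £645,000.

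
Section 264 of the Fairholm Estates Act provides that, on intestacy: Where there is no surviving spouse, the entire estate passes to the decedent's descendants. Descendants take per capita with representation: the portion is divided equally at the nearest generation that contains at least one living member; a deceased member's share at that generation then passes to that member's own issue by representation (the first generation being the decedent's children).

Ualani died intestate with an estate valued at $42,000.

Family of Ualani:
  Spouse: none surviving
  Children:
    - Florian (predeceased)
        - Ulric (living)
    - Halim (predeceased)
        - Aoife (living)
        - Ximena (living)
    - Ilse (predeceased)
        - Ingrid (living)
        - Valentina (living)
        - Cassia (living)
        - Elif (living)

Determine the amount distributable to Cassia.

The entire $42,000 passes to the descendants.
No child survives, so the initial division is made at the grandchildren's generation.
That amount ($42,000) is divided into 7 shares of $6,000: Ulric, Aoife, Ximena, Ingrid, Valentina, Cassia, and Elif each take $6,000.

Cassia receives $6,000.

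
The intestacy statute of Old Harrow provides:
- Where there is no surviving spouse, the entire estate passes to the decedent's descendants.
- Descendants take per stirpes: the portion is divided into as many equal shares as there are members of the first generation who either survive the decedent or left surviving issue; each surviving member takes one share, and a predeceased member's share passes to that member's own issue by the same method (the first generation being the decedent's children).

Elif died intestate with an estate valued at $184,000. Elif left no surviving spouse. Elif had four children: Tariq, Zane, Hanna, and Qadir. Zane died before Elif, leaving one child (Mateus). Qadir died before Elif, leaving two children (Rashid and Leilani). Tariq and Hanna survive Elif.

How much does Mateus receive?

The entire $184,000 passes to the descendants.
That amount ($184,000) is divided into 4 shares of $46,000: Tariq and Hanna each take $46,000; Zane's $46,000 share passes to Zane's issue; Qadir's $46,000 share passes to Qadir's issue.
Zane's share ($46,000) passes entirely to Mateus.
Qadir's share ($46,000) is divided into 2 shares of $23,000: Rashid and Leilani each take $23,000.

Mateus receives $46,000.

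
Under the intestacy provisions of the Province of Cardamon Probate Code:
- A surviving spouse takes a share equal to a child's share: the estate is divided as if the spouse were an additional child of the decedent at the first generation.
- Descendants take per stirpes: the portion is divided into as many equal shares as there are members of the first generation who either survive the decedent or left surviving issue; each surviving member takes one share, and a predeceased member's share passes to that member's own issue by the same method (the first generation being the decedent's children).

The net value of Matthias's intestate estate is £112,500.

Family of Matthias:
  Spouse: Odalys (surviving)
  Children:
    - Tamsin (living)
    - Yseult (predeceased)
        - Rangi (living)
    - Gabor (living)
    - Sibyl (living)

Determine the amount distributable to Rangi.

The spouse counts as an additional share at the children's level, so there are 5 primary shares of £22,500. Odalys takes one such share (£22,500).
The children's combined portion (£90,000) is divided into 4 shares of £22,500: Tamsin, Gabor, and Sibyl each take £22,500; Yseult's £22,500 share passes to Yseult's issue.
Yseult's share (£22,500) passes entirely to Rangi.

Rangi receives £22,500.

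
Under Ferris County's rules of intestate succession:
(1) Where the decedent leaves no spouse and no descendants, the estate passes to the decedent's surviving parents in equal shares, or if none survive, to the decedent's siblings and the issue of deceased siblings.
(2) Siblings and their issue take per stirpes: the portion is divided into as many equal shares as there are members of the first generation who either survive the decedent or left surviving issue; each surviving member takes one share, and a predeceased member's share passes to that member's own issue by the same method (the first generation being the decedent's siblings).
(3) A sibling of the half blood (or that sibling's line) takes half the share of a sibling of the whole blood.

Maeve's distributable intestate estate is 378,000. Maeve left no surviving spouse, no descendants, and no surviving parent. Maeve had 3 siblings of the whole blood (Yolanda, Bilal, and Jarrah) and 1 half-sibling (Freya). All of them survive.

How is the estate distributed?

The entire 378,000 passes to the siblings and their issue.
Counting each half-blood sibling's line as half a unit, there are 7/2 units in 378,000, so one unit is 108,000. Whole-blood lines (Yolanda, Bilal, and Jarrah) take 108,000 each; half-blood lines (Freya) take 54,000 each.

Yolanda: 108,000; Bilal: 108,000; Freya: 54,000; Jarrah: 108,000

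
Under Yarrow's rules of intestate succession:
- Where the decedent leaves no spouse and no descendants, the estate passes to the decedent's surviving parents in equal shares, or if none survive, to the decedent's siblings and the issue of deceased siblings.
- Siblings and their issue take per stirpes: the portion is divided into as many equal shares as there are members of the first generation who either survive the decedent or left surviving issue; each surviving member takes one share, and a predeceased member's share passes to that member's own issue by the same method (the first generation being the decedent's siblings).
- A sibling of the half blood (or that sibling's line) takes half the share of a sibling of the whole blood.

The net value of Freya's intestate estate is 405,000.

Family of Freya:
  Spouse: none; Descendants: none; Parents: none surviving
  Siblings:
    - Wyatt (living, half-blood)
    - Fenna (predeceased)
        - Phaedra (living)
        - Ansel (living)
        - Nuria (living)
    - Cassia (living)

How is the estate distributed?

The entire 405,000 passes to the siblings and their issue.
Counting each half-blood sibling's line as half a unit, there are 5/2 units in 405,000, so one unit is 162,000. Whole-blood lines (Fenna and Cassia) take 162,000 each; half-blood lines (Wyatt) take 81,000 each.
Fenna's share (162,000) is divided into 3 shares of 54,000: Phaedra, Ansel, and Nuria each take 54,000.

Wyatt: 81,000; Phaedra: 54,000; Ansel: 54,000; Nuria: 54,000; Cassia: 162,000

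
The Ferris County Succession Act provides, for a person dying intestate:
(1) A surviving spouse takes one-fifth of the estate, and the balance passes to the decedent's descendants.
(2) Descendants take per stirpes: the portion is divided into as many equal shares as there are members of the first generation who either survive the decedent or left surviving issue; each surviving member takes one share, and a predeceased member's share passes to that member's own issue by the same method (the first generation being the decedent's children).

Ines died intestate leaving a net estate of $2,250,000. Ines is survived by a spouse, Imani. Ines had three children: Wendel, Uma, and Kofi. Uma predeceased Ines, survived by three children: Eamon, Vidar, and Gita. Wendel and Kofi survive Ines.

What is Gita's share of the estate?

Gita receives $200,000.

Imani takes one-fifth of $2,250,000 = $450,000. The remaining $1,800,000 passes to the descendants.
The descendants' portion ($1,800,000) is divided into 3 shares of $600,000: Wendel and Kofi each take $600,000; Uma's $600,000 share passes to Uma's issue.
Uma's share ($600,000) is divided into 3 shares of $200,000: Eamon, Vidar, and Gita each take $200,000.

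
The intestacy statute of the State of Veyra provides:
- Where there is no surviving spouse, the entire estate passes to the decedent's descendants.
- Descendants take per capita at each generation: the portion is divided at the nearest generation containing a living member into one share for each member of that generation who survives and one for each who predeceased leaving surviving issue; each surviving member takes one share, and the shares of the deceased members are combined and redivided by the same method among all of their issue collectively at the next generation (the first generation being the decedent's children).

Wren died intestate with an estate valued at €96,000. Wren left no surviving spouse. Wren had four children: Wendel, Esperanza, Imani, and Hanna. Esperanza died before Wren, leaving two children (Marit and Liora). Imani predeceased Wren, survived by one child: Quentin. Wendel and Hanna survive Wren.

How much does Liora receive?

The entire €96,000 passes to the descendants.
That amount (€96,000) is divided at the children's generation into 4 shares of €24,000. Wendel and Hanna each take €24,000. The 2 shares of the deceased (Esperanza and Imani) are combined into a pool of €48,000.
That pool (€48,000) is divided at the grandchildren's generation equally among Marit, Liora, and Quentin: €16,000 each.

Liora receives €16,000.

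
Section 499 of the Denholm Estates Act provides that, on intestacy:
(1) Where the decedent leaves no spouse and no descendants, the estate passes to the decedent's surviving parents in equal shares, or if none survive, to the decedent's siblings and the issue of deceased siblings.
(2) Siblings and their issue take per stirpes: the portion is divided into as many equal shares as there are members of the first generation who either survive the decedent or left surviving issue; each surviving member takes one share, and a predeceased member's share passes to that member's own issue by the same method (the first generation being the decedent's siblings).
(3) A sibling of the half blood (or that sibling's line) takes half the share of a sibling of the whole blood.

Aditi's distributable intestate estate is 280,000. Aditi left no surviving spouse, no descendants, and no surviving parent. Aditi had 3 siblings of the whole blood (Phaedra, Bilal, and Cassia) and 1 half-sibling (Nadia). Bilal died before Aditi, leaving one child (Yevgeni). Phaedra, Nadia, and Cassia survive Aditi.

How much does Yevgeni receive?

The entire 280,000 passes to the siblings and their issue.
Counting each half-blood sibling's line as half a unit, there are 7/2 units in 280,000, so one unit is 80,000. Whole-blood lines (Phaedra, Bilal, and Cassia) take 80,000 each; half-blood lines (Nadia) take 40,000 each.
Bilal's share (80,000) passes entirely to Yevgeni.

Yevgeni receives 80,000.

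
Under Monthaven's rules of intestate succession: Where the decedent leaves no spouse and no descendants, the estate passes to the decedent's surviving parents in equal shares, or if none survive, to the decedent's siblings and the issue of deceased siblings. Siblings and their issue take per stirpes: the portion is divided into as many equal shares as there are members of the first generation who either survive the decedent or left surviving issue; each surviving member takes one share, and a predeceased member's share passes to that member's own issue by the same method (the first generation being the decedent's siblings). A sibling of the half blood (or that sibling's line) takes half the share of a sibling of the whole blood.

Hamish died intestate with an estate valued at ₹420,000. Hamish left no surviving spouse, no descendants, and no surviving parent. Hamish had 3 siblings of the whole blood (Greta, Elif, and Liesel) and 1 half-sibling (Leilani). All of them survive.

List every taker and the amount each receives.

Greta: ₹120,000; Elif: ₹120,000; Leilani: ₹60,000; Liesel: ₹120,000

The entire ₹420,000 passes to the siblings and their issue.
Counting each half-blood sibling's line as half a unit, there are 7/2 units in ₹420,000, so one unit is ₹120,000. Whole-blood lines (Greta, Elif, and Liesel) take ₹120,000 each; half-blood lines (Leilani) take ₹60,000 each.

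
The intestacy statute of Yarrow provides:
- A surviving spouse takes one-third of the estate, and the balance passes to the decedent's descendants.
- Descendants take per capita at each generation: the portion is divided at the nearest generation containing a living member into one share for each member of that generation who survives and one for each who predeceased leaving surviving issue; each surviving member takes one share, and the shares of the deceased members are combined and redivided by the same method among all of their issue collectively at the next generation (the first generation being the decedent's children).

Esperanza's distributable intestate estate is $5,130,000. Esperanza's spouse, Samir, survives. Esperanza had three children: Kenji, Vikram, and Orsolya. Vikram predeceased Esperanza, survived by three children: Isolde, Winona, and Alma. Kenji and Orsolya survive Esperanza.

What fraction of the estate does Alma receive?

Samir takes one-third of $5,130,000 = $1,710,000. The remaining $3,420,000 passes to the descendants.
The descendants' portion ($3,420,000) is divided at the children's generation into 3 shares of $1,140,000. Kenji and Orsolya each take $1,140,000. The remaining share for the deceased Vikram ($1,140,000) is carried to the next generation.
That pool ($1,140,000) is divided at the grandchildren's generation equally among Isolde, Winona, and Alma: $380,000 each.

Alma receives 2/27 of the estate.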